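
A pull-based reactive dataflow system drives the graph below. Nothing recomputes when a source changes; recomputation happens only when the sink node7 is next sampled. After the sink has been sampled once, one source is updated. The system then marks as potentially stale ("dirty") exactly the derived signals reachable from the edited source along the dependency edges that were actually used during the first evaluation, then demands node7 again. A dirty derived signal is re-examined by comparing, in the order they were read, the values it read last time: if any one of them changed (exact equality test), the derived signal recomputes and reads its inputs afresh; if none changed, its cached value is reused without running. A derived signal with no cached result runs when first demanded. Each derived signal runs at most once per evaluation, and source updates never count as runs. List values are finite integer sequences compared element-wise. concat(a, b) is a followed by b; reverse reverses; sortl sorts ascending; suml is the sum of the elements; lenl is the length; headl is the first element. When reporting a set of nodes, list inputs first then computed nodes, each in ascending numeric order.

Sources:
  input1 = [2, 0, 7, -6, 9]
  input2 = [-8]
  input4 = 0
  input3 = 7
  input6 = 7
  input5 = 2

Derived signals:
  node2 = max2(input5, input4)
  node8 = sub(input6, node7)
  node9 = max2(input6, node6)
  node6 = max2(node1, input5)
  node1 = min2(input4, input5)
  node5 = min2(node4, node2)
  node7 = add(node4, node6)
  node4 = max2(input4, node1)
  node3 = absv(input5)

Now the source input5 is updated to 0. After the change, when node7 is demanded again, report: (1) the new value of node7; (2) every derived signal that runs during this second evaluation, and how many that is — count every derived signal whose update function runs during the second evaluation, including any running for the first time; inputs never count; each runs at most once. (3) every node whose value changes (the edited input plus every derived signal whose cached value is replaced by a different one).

New value of node7: 0.
Derived signals that run: node1, node6, node7 — 3 in total.
Values that change: input5, node6, node7.
Key observation: the cutoff stops propagation at node4 — its inputs' values are unchanged, so it reuses its cache.

First evaluation (everything demanded from the output):
  node1 = min2(0, 2) = 0
  node4 = max2(0, 0) = 0
  node6 = max2(0, 2) = 2
  node7 = add(0, 2) = 2

Propagation after the edit:
  node1: runs — input5 2->0; result 0 (same value as before).
  node4: checked — values it read are unchanged (input4 unchanged, node1 unchanged); reused cached 0 without running.
  node6: runs — input5 2->0; result 0.
  node7: runs — node6 2->0; result 0.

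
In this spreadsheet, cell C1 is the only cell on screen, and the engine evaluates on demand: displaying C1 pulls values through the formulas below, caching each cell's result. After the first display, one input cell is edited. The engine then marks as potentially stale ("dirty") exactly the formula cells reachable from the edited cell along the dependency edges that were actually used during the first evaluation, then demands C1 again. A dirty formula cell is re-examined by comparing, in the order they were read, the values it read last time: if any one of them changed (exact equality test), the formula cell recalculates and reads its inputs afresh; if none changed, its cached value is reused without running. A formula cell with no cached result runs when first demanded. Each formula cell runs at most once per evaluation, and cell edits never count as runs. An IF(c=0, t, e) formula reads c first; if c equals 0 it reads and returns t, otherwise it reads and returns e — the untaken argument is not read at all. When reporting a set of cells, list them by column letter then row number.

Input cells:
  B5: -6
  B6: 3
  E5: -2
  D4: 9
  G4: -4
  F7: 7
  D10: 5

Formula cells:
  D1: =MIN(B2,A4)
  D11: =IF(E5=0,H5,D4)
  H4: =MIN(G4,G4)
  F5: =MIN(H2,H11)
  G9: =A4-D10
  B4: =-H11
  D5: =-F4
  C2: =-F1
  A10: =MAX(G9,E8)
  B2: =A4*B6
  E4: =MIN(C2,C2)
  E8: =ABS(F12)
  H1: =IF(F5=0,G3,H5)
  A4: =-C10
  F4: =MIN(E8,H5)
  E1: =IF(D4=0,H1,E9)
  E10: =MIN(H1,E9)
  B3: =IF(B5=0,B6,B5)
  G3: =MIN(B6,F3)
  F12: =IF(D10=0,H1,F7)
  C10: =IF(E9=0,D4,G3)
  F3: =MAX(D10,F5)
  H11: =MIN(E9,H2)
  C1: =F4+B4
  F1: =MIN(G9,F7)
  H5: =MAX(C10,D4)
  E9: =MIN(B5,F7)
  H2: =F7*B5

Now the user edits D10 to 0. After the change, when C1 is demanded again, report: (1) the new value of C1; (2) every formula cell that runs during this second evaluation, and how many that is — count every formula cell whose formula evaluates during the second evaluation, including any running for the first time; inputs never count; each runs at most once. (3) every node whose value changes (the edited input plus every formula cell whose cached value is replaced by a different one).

C1 now evaluates to 51.
Run set: C1, C10, E8, F3, F4, F12, G3, H1, H5 (9 run).
Changed values: C1, C10, D10, E8, F3, F4, F12, G3.
The important point: the flipped condition pulls in fresh nodes; H1 runs for the first time.

Initial pass — values computed on the first demand:
  E9 = MIN(-6, 7) = -6
  F12 = IF(D10=0: D10=5 -> else branch F7) = 7
  E8 = ABS(7) = 7
  H2 = 7 * -6 = -42
  H11 = MIN(-6, -42) = -42
  B4 = -(-42) = 42
  F5 = MIN(-42, -42) = -42
  F3 = MAX(5, -42) = 5
  G3 = MIN(3, 5) = 3
  C10 = IF(E9=0: E9=-6 -> else branch G3) = 3
  H5 = MAX(3, 9) = 9
  F4 = MIN(7, 9) = 7
  C1 = 7 + 42 = 49

Second demand — change propagation:
  F3: re-runs because D10 5->0; new result 0.
  G3: re-runs because F3 5->0; new result 0.
  C10: re-runs because G3 3->0; new result 0.
  H5: re-runs because C10 3->0; new result 9 (unchanged).
  H1: newly demanded (no cache) — executes and yields 9.
  F12: re-runs because D10 5->0; new result 9.
  E8: re-runs because F12 7->9; new result 9.
  F4: re-runs because E8 7->9; new result 9.
  C1: re-runs because F4 7->9; new result 51.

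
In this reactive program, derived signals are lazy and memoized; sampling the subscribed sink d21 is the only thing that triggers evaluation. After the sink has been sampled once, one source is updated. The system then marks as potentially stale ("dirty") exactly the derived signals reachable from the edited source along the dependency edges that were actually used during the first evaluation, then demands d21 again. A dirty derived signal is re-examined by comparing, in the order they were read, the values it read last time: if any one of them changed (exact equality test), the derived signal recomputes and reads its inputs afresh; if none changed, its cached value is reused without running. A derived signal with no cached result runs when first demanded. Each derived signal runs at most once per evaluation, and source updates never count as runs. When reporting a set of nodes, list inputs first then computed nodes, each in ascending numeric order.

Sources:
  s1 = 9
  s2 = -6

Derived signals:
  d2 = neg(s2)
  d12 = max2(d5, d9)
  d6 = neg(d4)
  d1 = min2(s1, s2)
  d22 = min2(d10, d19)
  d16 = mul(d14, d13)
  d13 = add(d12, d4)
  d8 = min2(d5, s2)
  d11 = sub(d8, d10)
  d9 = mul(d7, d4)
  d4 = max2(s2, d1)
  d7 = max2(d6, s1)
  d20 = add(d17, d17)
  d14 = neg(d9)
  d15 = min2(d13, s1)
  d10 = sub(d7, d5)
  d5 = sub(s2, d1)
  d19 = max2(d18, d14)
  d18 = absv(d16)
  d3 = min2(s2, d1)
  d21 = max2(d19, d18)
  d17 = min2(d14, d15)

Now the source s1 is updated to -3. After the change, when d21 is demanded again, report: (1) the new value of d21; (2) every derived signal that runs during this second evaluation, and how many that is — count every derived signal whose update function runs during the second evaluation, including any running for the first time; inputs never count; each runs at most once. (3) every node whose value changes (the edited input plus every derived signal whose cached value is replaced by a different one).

First demand of the output computes:
  d1 = min2(9, -6) = -6
  d4 = max2(-6, -6) = -6
  d5 = sub(-6, -6) = 0
  d6 = neg(-6) = 6
  d7 = max2(6, 9) = 9
  d9 = mul(9, -6) = -54
  d12 = max2(0, -54) = 0
  d13 = add(0, -6) = -6
  d14 = neg(-54) = 54
  d16 = mul(54, -6) = -324
  d18 = absv(-324) = 324
  d19 = max2(324, 54) = 324
  d21 = max2(324, 324) = 324

After the edit, cleaning proceeds:
  d1: a read changed (s1 9->-3) — executes, giving -6 — identical to its old value.
  d4: dirty, but its reads are unchanged (s2 unchanged, d1 unchanged); cached -6 stands.
  d5: dirty, but its reads are unchanged (s2 unchanged, d1 unchanged); cached 0 stands.
  d6: dirty, but its reads are unchanged (d4 unchanged); cached 6 stands.
  d7: a read changed (s1 9->-3) — executes, giving 6.
  d9: a read changed (d7 9->6) — executes, giving -36.
  d12: a read changed (d9 -54->-36) — executes, giving 0 — identical to its old value.
  d13: dirty, but its reads are unchanged (d12 unchanged, d4 unchanged); cached -6 stands.
  d14: a read changed (d9 -54->-36) — executes, giving 36.
  d16: a read changed (d14 54->36) — executes, giving -216.
  d18: a read changed (d16 -324->-216) — executes, giving 216.
  d19: a read changed (d18 324->216; d14 54->36) — executes, giving 216.
  d21: a read changed (d19 324->216; d18 324->216) — executes, giving 216.

Note where the cutoff bites: d4 is checked, finds nothing changed, and keeps its cache.

Demanding d21 again yields 216.
9 derived signals run: d1, d7, d9, d12, d14, d16, d18, d19, d21.
The nodes whose values change: s1, d7, d9, d14, d16, d18, d19, d21.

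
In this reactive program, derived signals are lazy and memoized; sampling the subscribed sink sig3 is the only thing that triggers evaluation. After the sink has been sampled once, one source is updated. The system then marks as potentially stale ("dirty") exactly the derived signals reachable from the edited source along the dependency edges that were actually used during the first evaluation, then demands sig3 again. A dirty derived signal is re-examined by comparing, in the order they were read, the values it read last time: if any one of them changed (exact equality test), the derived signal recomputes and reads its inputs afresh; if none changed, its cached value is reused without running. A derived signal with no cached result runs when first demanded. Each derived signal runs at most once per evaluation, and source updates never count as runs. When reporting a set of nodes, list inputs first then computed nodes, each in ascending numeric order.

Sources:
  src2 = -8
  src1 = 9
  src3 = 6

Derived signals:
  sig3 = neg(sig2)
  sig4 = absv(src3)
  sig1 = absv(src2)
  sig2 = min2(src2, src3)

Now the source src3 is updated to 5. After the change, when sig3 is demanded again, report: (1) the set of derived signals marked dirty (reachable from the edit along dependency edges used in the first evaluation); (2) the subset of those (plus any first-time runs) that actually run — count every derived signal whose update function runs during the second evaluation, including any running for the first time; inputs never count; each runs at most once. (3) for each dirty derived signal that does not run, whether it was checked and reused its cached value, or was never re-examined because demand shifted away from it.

First demand of the output computes:
  sig2 = min2(-8, 6) = -8
  sig3 = neg(-8) = 8

After the edit, cleaning proceeds:
  sig2: a read changed (src3 6->5) — executes, giving -8 — identical to its old value.
  sig3: dirty, but its reads are unchanged (sig2 unchanged); cached 8 stands.

Note the absorption at sig2: it re-runs yet its value is the same, leaving the output's value untouched.

The edit dirties: sig2, sig3.
1 derived signals run: sig2.
Cache hits after checking: sig3.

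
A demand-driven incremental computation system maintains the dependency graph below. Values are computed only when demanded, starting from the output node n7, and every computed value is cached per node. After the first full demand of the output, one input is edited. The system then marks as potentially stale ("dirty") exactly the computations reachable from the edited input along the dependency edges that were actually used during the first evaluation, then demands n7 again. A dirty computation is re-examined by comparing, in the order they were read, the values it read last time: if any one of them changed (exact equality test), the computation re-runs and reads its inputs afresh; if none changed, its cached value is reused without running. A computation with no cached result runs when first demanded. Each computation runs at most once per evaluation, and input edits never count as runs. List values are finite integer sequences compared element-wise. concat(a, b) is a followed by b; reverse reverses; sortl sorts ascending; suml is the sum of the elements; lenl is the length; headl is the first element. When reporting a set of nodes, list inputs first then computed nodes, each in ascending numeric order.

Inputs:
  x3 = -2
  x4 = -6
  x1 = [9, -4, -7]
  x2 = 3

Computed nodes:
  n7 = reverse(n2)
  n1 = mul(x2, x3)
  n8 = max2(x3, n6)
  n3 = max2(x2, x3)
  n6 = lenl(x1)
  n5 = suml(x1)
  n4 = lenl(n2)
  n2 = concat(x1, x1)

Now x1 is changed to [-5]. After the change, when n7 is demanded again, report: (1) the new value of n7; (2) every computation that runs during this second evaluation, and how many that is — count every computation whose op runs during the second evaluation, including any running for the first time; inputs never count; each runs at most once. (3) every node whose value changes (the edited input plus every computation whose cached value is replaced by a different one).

New value of n7: [-5, -5].
Computations that run: n2, n7 — 2 in total.
Values that change: x1, n2, n7.

First evaluation (everything demanded from the output):
  n2 = concat([9, -4, -7], [9, -4, -7]) = [9, -4, -7, 9, -4, -7]
  n7 = reverse([9, -4, -7, 9, -4, -7]) = [-7, -4, 9, -7, -4, 9]

Propagation after the edit:
  n2: runs — x1 [9, -4, -7]->[-5]; x1 [9, -4, -7]->[-5]; result [-5, -5].
  n7: runs — n2 [9, -4, -7, 9, -4, -7]->[-5, -5]; result [-5, -5].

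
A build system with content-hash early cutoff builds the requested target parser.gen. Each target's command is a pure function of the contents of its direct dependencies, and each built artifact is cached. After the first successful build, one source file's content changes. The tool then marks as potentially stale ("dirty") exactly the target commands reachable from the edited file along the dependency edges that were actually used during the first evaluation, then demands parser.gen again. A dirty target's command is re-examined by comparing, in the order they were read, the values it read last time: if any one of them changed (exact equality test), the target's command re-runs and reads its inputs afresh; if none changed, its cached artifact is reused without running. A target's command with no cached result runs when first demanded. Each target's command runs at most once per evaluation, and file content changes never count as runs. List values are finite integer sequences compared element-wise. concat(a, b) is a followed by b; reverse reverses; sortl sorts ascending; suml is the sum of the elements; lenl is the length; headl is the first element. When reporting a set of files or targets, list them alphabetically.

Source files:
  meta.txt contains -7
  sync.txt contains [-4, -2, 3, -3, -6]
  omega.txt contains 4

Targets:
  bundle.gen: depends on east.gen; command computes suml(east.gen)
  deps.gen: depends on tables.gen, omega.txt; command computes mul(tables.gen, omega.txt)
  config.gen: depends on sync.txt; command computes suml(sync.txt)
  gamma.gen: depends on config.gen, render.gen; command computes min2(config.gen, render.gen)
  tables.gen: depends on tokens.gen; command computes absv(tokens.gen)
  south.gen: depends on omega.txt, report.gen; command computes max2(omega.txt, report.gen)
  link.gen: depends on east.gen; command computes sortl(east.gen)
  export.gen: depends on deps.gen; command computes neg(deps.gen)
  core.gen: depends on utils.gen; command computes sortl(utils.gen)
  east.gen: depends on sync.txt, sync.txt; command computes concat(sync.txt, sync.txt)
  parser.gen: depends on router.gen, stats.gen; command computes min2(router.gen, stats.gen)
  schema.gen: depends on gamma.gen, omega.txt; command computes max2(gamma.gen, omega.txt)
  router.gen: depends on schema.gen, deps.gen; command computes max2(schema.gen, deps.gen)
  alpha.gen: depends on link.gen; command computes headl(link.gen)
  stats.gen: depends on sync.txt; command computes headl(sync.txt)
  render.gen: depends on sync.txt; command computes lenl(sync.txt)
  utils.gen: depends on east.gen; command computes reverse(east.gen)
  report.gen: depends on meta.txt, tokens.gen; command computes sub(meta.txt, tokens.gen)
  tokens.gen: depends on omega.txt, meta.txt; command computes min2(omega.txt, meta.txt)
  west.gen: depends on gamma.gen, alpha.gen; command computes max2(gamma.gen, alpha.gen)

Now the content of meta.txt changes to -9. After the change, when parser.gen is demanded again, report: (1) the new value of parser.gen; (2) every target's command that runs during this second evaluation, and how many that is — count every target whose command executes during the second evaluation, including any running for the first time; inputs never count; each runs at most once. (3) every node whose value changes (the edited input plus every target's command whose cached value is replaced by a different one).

First evaluation (everything demanded from the output):
  config.gen = suml([-4, -2, 3, -3, -6]) = -12
  render.gen = lenl([-4, -2, 3, -3, -6]) = 5
  gamma.gen = min2(-12, 5) = -12
  schema.gen = max2(-12, 4) = 4
  stats.gen = headl([-4, -2, 3, -3, -6]) = -4
  tokens.gen = min2(4, -7) = -7
  tables.gen = absv(-7) = 7
  deps.gen = mul(7, 4) = 28
  router.gen = max2(4, 28) = 28
  parser.gen = min2(28, -4) = -4

Propagation after the edit:
  tokens.gen: runs — meta.txt -7->-9; result -9.
  tables.gen: runs — tokens.gen -7->-9; result 9.
  deps.gen: runs — tables.gen 7->9; result 36.
  router.gen: runs — deps.gen 28->36; result 36.
  parser.gen: runs — router.gen 28->36; result -4 (same value as before).

New value of parser.gen: -4.
Target commands that run: deps.gen, parser.gen, router.gen, tables.gen, tokens.gen — 5 in total.
Values that change: deps.gen, meta.txt, router.gen, tables.gen, tokens.gen.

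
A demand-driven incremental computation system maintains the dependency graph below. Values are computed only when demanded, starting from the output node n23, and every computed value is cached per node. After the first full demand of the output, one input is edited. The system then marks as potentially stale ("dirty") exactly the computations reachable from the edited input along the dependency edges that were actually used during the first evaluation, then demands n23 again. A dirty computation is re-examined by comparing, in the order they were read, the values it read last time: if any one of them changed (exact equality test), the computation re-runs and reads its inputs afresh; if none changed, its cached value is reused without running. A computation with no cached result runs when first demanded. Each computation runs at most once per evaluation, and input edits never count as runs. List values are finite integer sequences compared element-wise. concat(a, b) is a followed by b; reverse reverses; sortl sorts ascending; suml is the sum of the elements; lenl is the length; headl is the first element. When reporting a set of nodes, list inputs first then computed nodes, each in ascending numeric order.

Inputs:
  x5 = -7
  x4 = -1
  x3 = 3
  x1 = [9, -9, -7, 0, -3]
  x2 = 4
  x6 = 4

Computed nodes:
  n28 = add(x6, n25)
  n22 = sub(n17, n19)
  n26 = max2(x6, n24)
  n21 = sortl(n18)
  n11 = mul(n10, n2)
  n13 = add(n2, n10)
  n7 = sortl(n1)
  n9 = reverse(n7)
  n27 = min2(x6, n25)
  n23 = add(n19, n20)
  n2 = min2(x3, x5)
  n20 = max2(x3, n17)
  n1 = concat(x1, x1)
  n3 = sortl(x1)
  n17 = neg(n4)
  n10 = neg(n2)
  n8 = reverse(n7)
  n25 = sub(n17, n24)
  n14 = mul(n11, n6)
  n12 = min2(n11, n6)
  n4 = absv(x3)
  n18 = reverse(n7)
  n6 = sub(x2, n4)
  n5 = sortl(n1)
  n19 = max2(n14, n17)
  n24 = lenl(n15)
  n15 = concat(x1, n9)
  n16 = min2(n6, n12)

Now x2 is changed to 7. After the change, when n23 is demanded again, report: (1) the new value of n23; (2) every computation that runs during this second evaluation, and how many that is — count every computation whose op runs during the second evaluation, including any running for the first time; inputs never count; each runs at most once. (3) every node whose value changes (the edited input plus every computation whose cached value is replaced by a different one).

New value of n23: 0.
Computations that run: n6, n14, n19 — 3 in total.
Values that change: x2, n6, n14.
Key observation: the change is absorbed at n19 — it re-runs but produces the same value, and the output's value is unchanged.

First evaluation (everything demanded from the output):
  n2 = min2(3, -7) = -7
  n4 = absv(3) = 3
  n6 = sub(4, 3) = 1
  n10 = neg(-7) = 7
  n11 = mul(7, -7) = -49
  n14 = mul(-49, 1) = -49
  n17 = neg(3) = -3
  n19 = max2(-49, -3) = -3
  n20 = max2(3, -3) = 3
  n23 = add(-3, 3) = 0

Propagation after the edit:
  n6: runs — x2 4->7; result 4.
  n14: runs — n6 1->4; result -196.
  n19: runs — n14 -49->-196; result -3 (same value as before).
  n23: checked — values it read are unchanged (n19 unchanged, n20 unchanged); reused cached 0 without running.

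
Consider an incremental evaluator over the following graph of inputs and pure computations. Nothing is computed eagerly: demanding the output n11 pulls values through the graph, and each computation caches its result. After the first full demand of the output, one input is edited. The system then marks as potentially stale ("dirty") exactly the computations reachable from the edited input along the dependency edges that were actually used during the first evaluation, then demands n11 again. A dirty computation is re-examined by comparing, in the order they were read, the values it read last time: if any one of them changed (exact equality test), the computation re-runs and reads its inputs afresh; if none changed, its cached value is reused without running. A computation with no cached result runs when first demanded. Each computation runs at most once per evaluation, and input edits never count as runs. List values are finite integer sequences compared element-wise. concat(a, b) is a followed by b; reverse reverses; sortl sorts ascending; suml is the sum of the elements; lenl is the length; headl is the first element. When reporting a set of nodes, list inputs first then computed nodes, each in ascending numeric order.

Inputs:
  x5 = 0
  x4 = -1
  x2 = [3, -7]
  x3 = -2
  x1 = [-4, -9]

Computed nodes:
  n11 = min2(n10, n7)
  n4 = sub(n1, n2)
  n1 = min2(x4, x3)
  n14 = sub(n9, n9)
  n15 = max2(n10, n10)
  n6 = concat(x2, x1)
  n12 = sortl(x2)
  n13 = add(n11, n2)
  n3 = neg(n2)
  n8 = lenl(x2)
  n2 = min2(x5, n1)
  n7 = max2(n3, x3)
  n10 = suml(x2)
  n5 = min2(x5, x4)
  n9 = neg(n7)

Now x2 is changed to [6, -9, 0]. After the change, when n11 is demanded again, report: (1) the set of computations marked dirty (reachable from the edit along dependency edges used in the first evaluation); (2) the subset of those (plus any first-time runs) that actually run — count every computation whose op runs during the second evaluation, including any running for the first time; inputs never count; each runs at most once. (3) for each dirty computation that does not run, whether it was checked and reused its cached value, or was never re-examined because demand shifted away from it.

Dirty set: n10, n11.
Run set: n10, n11 (2 run).
All dirty computations ended up running.

Initial pass — values computed on the first demand:
  n1 = min2(-1, -2) = -2
  n2 = min2(0, -2) = -2
  n3 = neg(-2) = 2
  n7 = max2(2, -2) = 2
  n10 = suml([3, -7]) = -4
  n11 = min2(-4, 2) = -4

Second demand — change propagation:
  n10: re-runs because x2 [3, -7]->[6, -9, 0]; new result -3.
  n11: re-runs because n10 -4->-3; new result -3.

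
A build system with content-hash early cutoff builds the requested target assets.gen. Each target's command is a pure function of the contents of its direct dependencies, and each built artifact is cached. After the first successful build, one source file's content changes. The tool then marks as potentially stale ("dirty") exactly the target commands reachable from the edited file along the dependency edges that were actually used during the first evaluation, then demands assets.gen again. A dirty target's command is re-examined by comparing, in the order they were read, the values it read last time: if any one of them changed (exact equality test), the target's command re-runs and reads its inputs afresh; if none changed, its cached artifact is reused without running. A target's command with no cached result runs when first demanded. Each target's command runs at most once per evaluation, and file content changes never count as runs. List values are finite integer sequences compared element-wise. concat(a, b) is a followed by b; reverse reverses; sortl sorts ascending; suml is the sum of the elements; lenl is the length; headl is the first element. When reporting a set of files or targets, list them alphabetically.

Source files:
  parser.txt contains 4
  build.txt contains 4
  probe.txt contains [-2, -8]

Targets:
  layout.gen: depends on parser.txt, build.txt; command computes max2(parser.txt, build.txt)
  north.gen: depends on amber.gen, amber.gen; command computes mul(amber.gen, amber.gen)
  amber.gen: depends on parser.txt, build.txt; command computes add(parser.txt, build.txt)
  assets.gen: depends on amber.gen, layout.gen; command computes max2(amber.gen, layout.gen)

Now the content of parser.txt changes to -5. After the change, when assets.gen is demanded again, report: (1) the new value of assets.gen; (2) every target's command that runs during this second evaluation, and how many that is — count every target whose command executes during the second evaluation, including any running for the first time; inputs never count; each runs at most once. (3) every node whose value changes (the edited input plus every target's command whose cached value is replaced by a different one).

New value of assets.gen: 4.
Target commands that run: amber.gen, assets.gen, layout.gen — 3 in total.
Values that change: amber.gen, assets.gen, parser.txt.

First evaluation (everything demanded from the output):
  amber.gen = add(4, 4) = 8
  layout.gen = max2(4, 4) = 4
  assets.gen = max2(8, 4) = 8

Propagation after the edit:
  amber.gen: runs — parser.txt 4->-5; result -1.
  layout.gen: runs — parser.txt 4->-5; result 4 (same value as before).
  assets.gen: runs — amber.gen 8->-1; result 4.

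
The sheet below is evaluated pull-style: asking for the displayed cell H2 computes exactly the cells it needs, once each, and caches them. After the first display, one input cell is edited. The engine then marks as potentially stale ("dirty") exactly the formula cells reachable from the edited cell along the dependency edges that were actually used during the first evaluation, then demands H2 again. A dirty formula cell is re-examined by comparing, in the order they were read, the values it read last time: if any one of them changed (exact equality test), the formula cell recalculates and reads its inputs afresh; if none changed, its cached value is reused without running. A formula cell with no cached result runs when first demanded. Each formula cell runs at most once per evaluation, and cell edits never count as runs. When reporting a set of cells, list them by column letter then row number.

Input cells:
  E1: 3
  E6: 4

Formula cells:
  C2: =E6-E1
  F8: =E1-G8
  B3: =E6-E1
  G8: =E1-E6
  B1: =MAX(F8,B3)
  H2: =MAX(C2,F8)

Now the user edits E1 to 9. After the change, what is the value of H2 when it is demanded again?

Demanding H2 again yields 4.

First demand of the output computes:
  C2 = 4 - 3 = 1
  G8 = 3 - 4 = -1
  F8 = 3 - -1 = 4
  H2 = MAX(1, 4) = 4

After the edit, cleaning proceeds:
  C2: a read changed (E1 3->9) — executes, giving -5.
  G8: a read changed (E1 3->9) — executes, giving 5.
  F8: a read changed (E1 3->9; G8 -1->5) — executes, giving 4 — identical to its old value.
  H2: a read changed (C2 1->-5) — executes, giving 4 — identical to its old value.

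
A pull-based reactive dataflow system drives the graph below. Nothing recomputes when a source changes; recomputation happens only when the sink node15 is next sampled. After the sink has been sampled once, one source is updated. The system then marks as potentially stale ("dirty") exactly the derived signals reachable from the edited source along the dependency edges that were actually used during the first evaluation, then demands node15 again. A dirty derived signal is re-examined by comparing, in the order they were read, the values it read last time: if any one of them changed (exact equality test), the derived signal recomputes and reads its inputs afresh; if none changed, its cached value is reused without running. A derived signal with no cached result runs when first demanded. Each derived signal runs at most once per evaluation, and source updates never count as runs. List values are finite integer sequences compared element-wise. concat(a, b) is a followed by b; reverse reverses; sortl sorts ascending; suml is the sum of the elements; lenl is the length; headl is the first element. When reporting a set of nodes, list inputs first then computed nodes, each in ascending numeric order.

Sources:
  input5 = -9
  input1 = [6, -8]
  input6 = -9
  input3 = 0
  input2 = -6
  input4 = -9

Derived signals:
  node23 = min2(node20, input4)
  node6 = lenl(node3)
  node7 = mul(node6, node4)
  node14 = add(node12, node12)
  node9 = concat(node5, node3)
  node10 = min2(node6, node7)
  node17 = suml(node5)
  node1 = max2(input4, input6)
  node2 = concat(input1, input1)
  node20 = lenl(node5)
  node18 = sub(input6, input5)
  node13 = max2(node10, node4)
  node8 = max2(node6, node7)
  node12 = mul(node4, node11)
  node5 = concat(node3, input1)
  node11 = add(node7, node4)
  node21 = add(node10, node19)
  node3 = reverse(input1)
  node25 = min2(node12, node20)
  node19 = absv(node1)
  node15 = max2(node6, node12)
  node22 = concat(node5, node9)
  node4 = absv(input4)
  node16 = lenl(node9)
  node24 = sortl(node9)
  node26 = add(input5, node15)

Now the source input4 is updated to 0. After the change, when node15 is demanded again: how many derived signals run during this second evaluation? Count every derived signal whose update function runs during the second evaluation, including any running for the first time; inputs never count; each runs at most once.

First evaluation (everything demanded from the output):
  node3 = reverse([6, -8]) = [-8, 6]
  node4 = absv(-9) = 9
  node6 = lenl([-8, 6]) = 2
  node7 = mul(2, 9) = 18
  node11 = add(18, 9) = 27
  node12 = mul(9, 27) = 243
  node15 = max2(2, 243) = 243

Propagation after the edit:
  node4: runs — input4 -9->0; result 0.
  node7: runs — node4 9->0; result 0.
  node11: runs — node7 18->0; node4 9->0; result 0.
  node12: runs — node4 9->0; node11 27->0; result 0.
  node15: runs — node12 243->0; result 2.

Derived signals that run: node4, node7, node11, node12, node15 — 5 in total.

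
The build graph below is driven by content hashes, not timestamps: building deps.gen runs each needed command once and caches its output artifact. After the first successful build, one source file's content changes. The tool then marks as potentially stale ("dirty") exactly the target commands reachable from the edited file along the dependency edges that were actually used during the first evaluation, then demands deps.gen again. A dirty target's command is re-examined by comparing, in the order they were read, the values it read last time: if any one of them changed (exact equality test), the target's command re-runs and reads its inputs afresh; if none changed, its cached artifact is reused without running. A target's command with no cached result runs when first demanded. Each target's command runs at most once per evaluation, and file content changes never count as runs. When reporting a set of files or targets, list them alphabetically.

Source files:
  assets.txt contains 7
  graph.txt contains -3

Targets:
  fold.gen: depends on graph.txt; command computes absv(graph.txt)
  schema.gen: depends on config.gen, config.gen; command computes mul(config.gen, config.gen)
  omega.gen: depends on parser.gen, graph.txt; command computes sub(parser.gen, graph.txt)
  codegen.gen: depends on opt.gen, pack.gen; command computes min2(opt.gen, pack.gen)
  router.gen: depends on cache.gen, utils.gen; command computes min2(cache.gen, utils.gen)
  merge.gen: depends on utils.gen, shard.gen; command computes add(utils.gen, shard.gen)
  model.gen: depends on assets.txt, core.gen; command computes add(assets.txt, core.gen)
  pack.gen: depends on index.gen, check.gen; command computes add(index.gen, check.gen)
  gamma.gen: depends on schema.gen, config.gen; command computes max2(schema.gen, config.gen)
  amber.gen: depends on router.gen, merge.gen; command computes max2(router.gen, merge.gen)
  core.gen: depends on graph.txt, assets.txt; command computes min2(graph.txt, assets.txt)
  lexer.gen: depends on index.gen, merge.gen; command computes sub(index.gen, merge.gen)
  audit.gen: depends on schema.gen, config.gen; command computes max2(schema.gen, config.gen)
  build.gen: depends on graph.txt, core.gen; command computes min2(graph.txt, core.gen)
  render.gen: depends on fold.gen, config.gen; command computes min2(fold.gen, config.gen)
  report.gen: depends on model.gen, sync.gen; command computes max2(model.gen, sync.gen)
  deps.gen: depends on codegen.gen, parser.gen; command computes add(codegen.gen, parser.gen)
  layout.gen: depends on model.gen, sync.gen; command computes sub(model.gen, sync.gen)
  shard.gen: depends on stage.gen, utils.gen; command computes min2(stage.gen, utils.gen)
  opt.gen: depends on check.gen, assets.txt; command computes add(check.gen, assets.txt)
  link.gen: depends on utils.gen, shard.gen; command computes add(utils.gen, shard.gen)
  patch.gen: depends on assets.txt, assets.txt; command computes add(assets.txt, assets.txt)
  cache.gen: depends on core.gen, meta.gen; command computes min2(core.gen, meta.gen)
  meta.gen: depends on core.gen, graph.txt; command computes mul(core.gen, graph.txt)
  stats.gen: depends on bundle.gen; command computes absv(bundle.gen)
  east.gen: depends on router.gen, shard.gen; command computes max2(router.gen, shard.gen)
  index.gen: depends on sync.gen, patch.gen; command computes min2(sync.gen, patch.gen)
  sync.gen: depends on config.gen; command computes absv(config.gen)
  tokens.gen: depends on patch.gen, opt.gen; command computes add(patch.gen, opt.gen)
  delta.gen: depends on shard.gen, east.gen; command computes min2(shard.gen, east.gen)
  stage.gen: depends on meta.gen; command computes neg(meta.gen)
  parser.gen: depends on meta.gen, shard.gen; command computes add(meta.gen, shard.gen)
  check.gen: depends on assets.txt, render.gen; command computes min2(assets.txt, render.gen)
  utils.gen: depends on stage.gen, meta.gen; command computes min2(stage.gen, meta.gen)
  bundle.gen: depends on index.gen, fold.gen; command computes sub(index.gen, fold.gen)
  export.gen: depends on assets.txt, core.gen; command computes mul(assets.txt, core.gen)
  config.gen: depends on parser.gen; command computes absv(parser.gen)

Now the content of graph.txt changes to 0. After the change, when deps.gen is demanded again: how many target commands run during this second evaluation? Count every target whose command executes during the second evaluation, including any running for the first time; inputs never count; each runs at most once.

Initial pass — values computed on the first demand:
  core.gen = min2(-3, 7) = -3
  fold.gen = absv(-3) = 3
  meta.gen = mul(-3, -3) = 9
  patch.gen = add(7, 7) = 14
  stage.gen = neg(9) = -9
  utils.gen = min2(-9, 9) = -9
  shard.gen = min2(-9, -9) = -9
  parser.gen = add(9, -9) = 0
  config.gen = absv(0) = 0
  render.gen = min2(3, 0) = 0
  check.gen = min2(7, 0) = 0
  opt.gen = add(0, 7) = 7
  sync.gen = absv(0) = 0
  index.gen = min2(0, 14) = 0
  pack.gen = add(0, 0) = 0
  codegen.gen = min2(7, 0) = 0
  deps.gen = add(0, 0) = 0

Second demand — change propagation:
  core.gen: re-runs because graph.txt -3->0; new result 0.
  fold.gen: re-runs because graph.txt -3->0; new result 0.
  meta.gen: re-runs because core.gen -3->0; graph.txt -3->0; new result 0.
  stage.gen: re-runs because meta.gen 9->0; new result 0.
  utils.gen: re-runs because stage.gen -9->0; meta.gen 9->0; new result 0.
  shard.gen: re-runs because stage.gen -9->0; utils.gen -9->0; new result 0.
  parser.gen: re-runs because meta.gen 9->0; shard.gen -9->0; new result 0 (unchanged).
  config.gen: re-examined; everything it read last time is the same (parser.gen unchanged) — cache 0 kept, no run.
  render.gen: re-runs because fold.gen 3->0; new result 0 (unchanged).
  check.gen: re-examined; everything it read last time is the same (assets.txt unchanged, render.gen unchanged) — cache 0 kept, no run.
  opt.gen: re-examined; everything it read last time is the same (check.gen unchanged, assets.txt unchanged) — cache 7 kept, no run.
  sync.gen: re-examined; everything it read last time is the same (config.gen unchanged) — cache 0 kept, no run.
  index.gen: re-examined; everything it read last time is the same (sync.gen unchanged, patch.gen unchanged) — cache 0 kept, no run.
  pack.gen: re-examined; everything it read last time is the same (index.gen unchanged, check.gen unchanged) — cache 0 kept, no run.
  codegen.gen: re-examined; everything it read last time is the same (opt.gen unchanged, pack.gen unchanged) — cache 0 kept, no run.
  deps.gen: re-examined; everything it read last time is the same (codegen.gen unchanged, parser.gen unchanged) — cache 0 kept, no run.

The important point: at config.gen every value read last time is unchanged, so the dirty flag clears without a run.

Run set: core.gen, fold.gen, meta.gen, parser.gen, render.gen, shard.gen, stage.gen, utils.gen (8 run).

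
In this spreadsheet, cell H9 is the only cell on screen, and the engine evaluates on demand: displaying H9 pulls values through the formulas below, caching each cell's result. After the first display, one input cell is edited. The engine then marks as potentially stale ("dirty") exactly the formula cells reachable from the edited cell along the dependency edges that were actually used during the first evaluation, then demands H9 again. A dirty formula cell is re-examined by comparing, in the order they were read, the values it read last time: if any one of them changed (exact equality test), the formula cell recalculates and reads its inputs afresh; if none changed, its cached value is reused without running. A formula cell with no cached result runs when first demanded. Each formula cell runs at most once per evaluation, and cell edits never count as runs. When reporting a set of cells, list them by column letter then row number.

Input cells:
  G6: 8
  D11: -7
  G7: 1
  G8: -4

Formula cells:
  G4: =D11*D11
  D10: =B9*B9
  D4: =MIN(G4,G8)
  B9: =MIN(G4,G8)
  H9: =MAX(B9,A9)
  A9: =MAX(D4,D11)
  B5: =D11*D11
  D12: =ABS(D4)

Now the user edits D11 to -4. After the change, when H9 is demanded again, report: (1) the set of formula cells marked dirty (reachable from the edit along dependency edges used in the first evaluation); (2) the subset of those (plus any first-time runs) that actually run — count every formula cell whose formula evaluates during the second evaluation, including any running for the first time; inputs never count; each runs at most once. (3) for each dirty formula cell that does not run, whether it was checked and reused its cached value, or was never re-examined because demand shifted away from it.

Dirty set: A9, B9, D4, G4, H9.
Run set: A9, B9, D4, G4 (4 run).
Re-examined without running (cache reused): H9.
The important point: at H9 every value read last time is unchanged, so the dirty flag clears without a run.

Initial pass — values computed on the first demand:
  G4 = -7 * -7 = 49
  B9 = MIN(49, -4) = -4
  D4 = MIN(49, -4) = -4
  A9 = MAX(-4, -7) = -4
  H9 = MAX(-4, -4) = -4

Second demand — change propagation:
  G4: re-runs because D11 -7->-4; D11 -7->-4; new result 16.
  B9: re-runs because G4 49->16; new result -4 (unchanged).
  D4: re-runs because G4 49->16; new result -4 (unchanged).
  A9: re-runs because D11 -7->-4; new result -4 (unchanged).
  H9: re-examined; everything it read last time is the same (B9 unchanged, A9 unchanged) — cache -4 kept, no run.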